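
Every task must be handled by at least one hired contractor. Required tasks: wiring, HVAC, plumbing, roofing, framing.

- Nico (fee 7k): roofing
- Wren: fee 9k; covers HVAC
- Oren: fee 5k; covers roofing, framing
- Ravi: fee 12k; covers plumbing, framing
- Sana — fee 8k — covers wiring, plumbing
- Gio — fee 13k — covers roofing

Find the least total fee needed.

Choose Wren, Oren, and Sana: together they cover wiring, HVAC, plumbing, roofing, framing — every task.
Total fee: 9 + 5 + 8 = 22.
No cover costs less than 22.

22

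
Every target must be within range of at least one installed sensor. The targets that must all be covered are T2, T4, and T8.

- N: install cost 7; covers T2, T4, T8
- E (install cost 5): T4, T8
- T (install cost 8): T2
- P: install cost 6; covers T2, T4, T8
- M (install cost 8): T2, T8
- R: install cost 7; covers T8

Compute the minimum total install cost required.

P alone covers T2, T4, T8 — every target.
Total install cost: 6.
No cover costs less than 6.

6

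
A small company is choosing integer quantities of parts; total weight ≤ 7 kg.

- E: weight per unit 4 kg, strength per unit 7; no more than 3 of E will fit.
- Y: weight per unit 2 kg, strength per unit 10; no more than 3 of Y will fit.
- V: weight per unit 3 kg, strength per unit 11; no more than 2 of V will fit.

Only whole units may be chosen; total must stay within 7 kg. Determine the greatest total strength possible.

31

2×Y and 1×V: weight 7 ≤ 7, strength 2·10 + 1·11 = 31.
3×Y: weight 6 ≤ 7, strength 3·10 = 30.
Best is 31.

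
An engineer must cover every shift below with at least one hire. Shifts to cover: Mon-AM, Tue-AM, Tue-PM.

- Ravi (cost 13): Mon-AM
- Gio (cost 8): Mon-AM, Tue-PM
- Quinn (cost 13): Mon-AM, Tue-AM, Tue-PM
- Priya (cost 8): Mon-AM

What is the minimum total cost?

13

The greedy cost-per-new-shift heuristic would pick Gio and Quinn for 21, but a cheaper cover exists.
Quinn alone covers Mon-AM, Tue-AM, Tue-PM — every shift.
Total cost: 13.
No cover costs less than 13.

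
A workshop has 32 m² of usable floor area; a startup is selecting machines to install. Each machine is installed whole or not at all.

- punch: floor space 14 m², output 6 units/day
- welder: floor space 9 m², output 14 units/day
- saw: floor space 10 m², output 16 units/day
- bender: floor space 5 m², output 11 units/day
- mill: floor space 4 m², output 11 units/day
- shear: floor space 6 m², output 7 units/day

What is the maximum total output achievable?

52

welder + saw + bender + mill: floor space 9 + 10 + 5 + 4 = 28 ≤ 32, output 14 + 16 + 11 + 11 = 52.
welder + saw + mill + shear: floor space 9 + 10 + 4 + 6 = 29 ≤ 32, output 14 + 16 + 11 + 7 = 48.
welder + saw + bender + shear: floor space 9 + 10 + 5 + 6 = 30 ≤ 32, output 14 + 16 + 11 + 7 = 48.
Best is welder, saw, bender, and mill with total output 52.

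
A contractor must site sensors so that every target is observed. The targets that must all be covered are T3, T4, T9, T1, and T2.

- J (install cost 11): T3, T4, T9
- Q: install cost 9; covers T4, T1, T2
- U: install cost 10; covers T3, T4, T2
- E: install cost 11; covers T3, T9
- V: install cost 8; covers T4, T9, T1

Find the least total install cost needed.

18

This is a weighted set-cover instance.
Choose U and V: together they cover T3, T4, T9, T1, T2 — every target.
Total install cost: 10 + 8 = 18.
No cover costs less than 18.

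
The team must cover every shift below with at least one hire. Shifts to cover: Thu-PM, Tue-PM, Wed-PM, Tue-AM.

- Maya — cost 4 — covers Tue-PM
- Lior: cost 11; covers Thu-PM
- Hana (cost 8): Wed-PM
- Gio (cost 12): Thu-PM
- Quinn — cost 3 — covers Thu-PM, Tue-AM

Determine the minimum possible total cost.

15

Choose Maya, Hana, and Quinn: together they cover Thu-PM, Tue-PM, Wed-PM, Tue-AM — every shift.
Total cost: 4 + 8 + 3 = 15.
No cover costs less than 15.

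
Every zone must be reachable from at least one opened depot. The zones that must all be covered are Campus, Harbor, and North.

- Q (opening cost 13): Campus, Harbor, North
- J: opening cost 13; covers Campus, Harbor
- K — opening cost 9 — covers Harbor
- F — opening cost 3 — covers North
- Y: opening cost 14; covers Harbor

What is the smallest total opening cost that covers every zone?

13

Q alone covers Campus, Harbor, North — every zone.
Total opening cost: 13.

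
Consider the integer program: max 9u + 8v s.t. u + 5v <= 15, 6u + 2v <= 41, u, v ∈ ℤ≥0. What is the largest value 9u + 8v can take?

(u,v)=(6,1): 1·6+5·1=11≤15, 6·6+2·1=38≤41, objective 62.
(u,v)=(5,2): 1·5+5·2=15≤15, 6·5+2·2=34≤41, objective 61.
No feasible integer point exceeds 62.

62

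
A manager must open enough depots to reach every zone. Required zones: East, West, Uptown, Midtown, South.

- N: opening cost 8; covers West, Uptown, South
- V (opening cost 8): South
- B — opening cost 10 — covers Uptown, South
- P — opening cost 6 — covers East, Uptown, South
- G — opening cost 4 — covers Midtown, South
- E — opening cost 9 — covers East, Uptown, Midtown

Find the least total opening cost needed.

The greedy cost-per-new-zone heuristic would pick P, G, and N for 18, but a cheaper cover exists.
Choose N and E: together they cover East, West, Uptown, Midtown, South — every zone.
Total opening cost: 8 + 9 = 17.
No cover costs less than 17.

17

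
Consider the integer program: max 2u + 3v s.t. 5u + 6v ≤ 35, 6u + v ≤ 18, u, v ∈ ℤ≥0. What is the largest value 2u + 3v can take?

17

(u,v)=(1,5): 5·1+6·5=35≤35, 6·1+1·5=11≤18, objective 17.
(u,v)=(2,4): 5·2+6·4=34≤35, 6·2+1·4=16≤18, objective 16.
(u,v)=(0,5): 5·0+6·5=30≤35, 6·0+1·5=5≤18, objective 15.
(u,v)=(1,4): 5·1+6·4=29≤35, 6·1+1·4=10≤18, objective 14.
Maximum is 17 at (u,v)=(1,5).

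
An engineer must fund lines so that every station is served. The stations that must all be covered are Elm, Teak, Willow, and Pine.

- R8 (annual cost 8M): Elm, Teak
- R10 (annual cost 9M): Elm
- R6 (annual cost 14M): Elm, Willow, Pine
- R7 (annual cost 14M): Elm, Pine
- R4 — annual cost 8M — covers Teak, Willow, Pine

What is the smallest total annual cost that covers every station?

This is an integer covering problem.
Choose R8 and R4: together they cover Elm, Teak, Willow, Pine — every station.
Total annual cost: 8 + 8 = 16.

16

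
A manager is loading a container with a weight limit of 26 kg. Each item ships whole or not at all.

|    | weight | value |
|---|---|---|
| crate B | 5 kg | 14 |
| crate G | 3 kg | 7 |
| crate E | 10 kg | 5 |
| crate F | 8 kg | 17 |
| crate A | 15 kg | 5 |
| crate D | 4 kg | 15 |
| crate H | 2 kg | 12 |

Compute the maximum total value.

65

Treat it as a binary knapsack problem.
crate B + crate G + crate F + crate D + crate H: weight 5 + 3 + 8 + 4 + 2 = 22 ≤ 26, value 14 + 7 + 17 + 15 + 12 = 65.
crate B + crate F + crate D + crate H: weight 5 + 8 + 4 + 2 = 19 ≤ 26, value 14 + 17 + 15 + 12 = 58.
crate B + crate G + crate F + crate D: weight 5 + 3 + 8 + 4 = 20 ≤ 26, value 14 + 7 + 17 + 15 = 53.
Best is crate B, crate G, crate F, crate D, and crate H with total value 65.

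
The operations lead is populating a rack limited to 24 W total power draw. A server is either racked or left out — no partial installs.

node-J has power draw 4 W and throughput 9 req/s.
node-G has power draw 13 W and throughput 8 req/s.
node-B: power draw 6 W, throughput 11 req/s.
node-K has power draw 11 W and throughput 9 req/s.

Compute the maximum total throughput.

node-J + node-B + node-K: power draw 4 + 6 + 11 = 21 ≤ 24, throughput 9 + 11 + 9 = 29.
node-J + node-G + node-B: power draw 4 + 13 + 6 = 23 ≤ 24, throughput 9 + 8 + 11 = 28.
node-J + node-B: power draw 4 + 6 = 10 ≤ 24, throughput 9 + 11 = 20.
Best is node-J, node-B, and node-K with total throughput 29.

29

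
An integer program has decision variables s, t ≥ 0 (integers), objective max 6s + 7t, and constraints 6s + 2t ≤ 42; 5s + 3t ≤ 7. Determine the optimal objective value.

14

(s,t)=(0,2): 6·0+2·2=4≤42, 5·0+3·2=6≤7, objective 14.
(s,t)=(0,1): 6·0+2·1=2≤42, 5·0+3·1=3≤7, objective 7.
No feasible integer point exceeds 14.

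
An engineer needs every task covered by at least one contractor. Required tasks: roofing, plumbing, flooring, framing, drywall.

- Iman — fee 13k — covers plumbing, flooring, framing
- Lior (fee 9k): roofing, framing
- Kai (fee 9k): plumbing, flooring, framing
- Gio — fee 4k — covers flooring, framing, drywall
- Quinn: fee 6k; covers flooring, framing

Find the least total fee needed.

This is a weighted set-cover instance.
Choose Lior, Kai, and Gio: together they cover roofing, plumbing, flooring, framing, drywall — every task.
Total fee: 9 + 9 + 4 = 22.

22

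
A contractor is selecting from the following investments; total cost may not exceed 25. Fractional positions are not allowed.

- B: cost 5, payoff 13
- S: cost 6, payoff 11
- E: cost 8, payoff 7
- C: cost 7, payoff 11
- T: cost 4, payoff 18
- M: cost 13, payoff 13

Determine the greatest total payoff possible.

53

B + E + C + T: cost 5 + 8 + 7 + 4 = 24 ≤ 25, payoff 13 + 7 + 11 + 18 = 49.
B + S + E + T: cost 5 + 6 + 8 + 4 = 23 ≤ 25, payoff 13 + 11 + 7 + 18 = 49.
B + S + C + T: cost 5 + 6 + 7 + 4 = 22 ≤ 25, payoff 13 + 11 + 11 + 18 = 53.
Best is B, S, C, and T with total payoff 53.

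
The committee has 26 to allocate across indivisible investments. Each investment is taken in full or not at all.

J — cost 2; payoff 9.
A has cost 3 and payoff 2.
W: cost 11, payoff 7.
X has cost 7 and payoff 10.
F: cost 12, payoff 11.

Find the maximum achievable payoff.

Take J, A, X, and F: cost 2 + 3 + 7 + 12 = 24 ≤ 26, payoff 9 + 2 + 10 + 11 = 32.
No other feasible combination does better.

32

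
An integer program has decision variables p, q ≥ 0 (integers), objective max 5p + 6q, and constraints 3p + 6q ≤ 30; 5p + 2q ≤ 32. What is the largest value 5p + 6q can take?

(p,q)=(4,3) is feasible, giving 38.
(p,q)=(5,2) is feasible, giving 37.
(p,q)=(6,1) is feasible, giving 36.
No feasible integer point exceeds 38.

38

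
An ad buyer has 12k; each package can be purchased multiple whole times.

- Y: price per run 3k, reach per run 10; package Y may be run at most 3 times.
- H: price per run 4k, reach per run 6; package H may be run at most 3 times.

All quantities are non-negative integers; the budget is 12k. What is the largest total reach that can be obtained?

3×Y: price 9 ≤ 12, reach 3·10 = 30.
2×Y and 1×H: price 10 ≤ 12, reach 2·10 + 1·6 = 26.
Best is 30.

30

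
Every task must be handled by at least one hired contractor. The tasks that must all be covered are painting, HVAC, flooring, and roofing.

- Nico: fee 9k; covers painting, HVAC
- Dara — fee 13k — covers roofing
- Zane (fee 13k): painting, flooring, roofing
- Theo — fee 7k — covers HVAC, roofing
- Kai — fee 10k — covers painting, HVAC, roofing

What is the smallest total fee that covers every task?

The greedy cost-per-new-task heuristic would pick Kai and Zane for 23, but a cheaper cover exists.
Choose Zane and Theo: together they cover painting, HVAC, flooring, roofing — every task.
Total fee: 13 + 7 = 20.
No cover costs less than 20.

20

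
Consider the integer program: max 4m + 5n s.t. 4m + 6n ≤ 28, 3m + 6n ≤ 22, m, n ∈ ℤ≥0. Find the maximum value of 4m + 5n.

(m,n)=(7,0): 4·7+6·0=28≤28, 3·7+6·0=21≤22, objective 28.
(m,n)=(6,0): 4·6+6·0=24≤28, 3·6+6·0=18≤22, objective 24.
Maximum is 28 at (m,n)=(7,0).

28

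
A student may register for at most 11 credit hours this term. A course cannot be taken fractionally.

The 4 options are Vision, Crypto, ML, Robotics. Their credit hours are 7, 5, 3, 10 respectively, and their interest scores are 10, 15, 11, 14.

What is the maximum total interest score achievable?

Allowing fractional choices, the relaxed optimum would be about 30.3, but courses are indivisible.
Vision + ML: credit hours 7 + 3 = 10 ≤ 11, interest score 10 + 11 = 21.
Crypto + ML: credit hours 5 + 3 = 8 ≤ 11, interest score 15 + 11 = 26.
Best is Crypto and ML with total interest score 26.

26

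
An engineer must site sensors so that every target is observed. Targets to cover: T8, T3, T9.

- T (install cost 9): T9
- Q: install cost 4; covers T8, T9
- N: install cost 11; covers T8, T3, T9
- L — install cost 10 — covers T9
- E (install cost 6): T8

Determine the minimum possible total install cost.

11

The greedy cost-per-new-target heuristic would pick Q and N for 15, but a cheaper cover exists.
N alone covers T8, T3, T9 — every target.
Total install cost: 11.
No cover costs less than 11.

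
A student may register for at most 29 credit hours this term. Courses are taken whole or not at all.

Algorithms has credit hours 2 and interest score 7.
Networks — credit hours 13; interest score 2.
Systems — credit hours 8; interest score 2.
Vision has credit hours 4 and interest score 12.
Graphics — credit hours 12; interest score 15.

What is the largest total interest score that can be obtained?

36

This is an integer program with binary decision variables.
Algorithms + Systems + Vision + Graphics: credit hours 2 + 8 + 4 + 12 = 26 ≤ 29, interest score 7 + 2 + 12 + 15 = 36.
Systems + Vision + Graphics: credit hours 8 + 4 + 12 = 24 ≤ 29, interest score 2 + 12 + 15 = 29.
Algorithms + Vision + Graphics: credit hours 2 + 4 + 12 = 18 ≤ 29, interest score 7 + 12 + 15 = 34.
Best is Algorithms, Systems, Vision, and Graphics with total interest score 36.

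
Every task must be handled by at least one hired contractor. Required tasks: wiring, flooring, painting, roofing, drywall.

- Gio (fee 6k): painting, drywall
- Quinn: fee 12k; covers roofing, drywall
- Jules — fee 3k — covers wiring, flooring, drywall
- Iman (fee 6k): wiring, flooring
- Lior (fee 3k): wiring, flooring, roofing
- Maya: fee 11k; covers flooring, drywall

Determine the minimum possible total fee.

9

Choose Gio and Lior: together they cover wiring, flooring, painting, roofing, drywall — every task.
Total fee: 6 + 3 = 9.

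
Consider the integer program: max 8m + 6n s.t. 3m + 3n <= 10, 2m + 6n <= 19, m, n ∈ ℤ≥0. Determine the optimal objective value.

(m,n)=(3,0) is feasible, giving 24.
(m,n)=(2,1) is feasible, giving 22.
The best lattice point is (3,0), giving 24.

24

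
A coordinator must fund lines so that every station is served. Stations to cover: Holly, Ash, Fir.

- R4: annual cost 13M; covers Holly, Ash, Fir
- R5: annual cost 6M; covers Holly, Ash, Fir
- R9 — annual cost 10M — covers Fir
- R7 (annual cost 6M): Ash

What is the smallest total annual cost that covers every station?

This is an integer covering problem.
R5 alone covers Holly, Ash, Fir — every station.
Total annual cost: 6.

6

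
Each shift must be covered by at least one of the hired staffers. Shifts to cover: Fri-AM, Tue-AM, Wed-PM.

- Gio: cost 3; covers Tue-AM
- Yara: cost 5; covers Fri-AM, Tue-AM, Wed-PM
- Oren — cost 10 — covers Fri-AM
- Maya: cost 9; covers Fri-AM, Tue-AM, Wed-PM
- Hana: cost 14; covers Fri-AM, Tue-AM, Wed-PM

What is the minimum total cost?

Yara alone covers Fri-AM, Tue-AM, Wed-PM — every shift.
Total cost: 5.
No cover costs less than 5.

5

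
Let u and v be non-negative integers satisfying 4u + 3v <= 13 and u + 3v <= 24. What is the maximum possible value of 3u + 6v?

24

Relaxing integrality, the LP optimum is 26.00 at (u,v) = (0, 4.33), which is not an integer point.
(u,v)=(0,4): 4·0+3·4=12≤13, 1·0+3·4=12≤24, objective 24.
(u,v)=(1,3): 4·1+3·3=13≤13, 1·1+3·3=10≤24, objective 21.
(u,v)=(0,3): 4·0+3·3=9≤13, 1·0+3·3=9≤24, objective 18.
No feasible integer point exceeds 24.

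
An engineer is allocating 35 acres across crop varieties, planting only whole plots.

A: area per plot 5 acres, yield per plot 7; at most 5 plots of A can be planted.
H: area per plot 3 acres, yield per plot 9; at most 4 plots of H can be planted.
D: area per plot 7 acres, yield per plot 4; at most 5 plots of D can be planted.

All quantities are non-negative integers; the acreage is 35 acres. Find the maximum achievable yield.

H has the best ratio (9/3); taking only H gives at most 4×9 = 36 (stopped by the supply cap of 4).
Mixing does better — 4×A and 4×H: area 32 ≤ 35, yield 4·7 + 4·9 = 64.

64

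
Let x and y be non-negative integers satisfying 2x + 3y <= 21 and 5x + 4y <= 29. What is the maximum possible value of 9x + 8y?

57

(x,y)=(1,6): 2·1+3·6=20≤21, 5·1+4·6=29≤29, objective 57.
(x,y)=(0,7): 2·0+3·7=21≤21, 5·0+4·7=28≤29, objective 56.
(x,y)=(1,5): 2·1+3·5=17≤21, 5·1+4·5=25≤29, objective 49.
No feasible integer point exceeds 57.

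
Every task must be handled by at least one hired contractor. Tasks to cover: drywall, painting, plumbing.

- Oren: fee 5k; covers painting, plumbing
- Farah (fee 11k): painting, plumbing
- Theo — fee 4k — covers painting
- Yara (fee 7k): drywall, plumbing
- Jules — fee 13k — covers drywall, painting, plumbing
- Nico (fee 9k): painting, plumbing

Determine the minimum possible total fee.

11

This is an integer covering problem.
The greedy cost-per-new-task heuristic would pick Oren and Yara for 12, but a cheaper cover exists.
Choose Theo and Yara: together they cover drywall, painting, plumbing — every task.
Total fee: 4 + 7 = 11.
No cover costs less than 11.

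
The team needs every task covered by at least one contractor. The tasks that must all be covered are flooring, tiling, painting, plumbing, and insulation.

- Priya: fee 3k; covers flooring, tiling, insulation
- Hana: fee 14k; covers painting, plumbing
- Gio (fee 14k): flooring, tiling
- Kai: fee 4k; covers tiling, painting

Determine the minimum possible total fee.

The greedy cost-per-new-task heuristic would pick Priya, Kai, and Hana for 21, but a cheaper cover exists.
Choose Priya and Hana: together they cover flooring, tiling, painting, plumbing, insulation — every task.
Total fee: 3 + 14 = 17.
No cover costs less than 17.

17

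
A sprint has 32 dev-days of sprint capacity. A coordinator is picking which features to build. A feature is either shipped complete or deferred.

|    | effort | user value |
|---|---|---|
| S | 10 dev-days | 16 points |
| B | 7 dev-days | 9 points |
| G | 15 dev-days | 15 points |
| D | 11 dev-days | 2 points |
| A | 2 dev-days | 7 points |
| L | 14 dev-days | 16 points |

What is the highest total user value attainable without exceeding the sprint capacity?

41

Take S, B, and L: effort 10 + 7 + 14 = 31 ≤ 32, user value 16 + 9 + 16 = 41.
No other feasible combination does better.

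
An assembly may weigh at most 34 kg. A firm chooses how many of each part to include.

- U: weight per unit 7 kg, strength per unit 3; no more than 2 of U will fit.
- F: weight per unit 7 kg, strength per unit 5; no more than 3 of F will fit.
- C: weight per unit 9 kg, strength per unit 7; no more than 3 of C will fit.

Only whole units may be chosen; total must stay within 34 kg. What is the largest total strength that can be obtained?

26

Take 1×F and 3×C: weight 34 ≤ 34, strength 1·5 + 3·7 = 26.
C has the best ratio (7/9) and is taken to its limit of 3; remaining capacity is filled optimally with the others.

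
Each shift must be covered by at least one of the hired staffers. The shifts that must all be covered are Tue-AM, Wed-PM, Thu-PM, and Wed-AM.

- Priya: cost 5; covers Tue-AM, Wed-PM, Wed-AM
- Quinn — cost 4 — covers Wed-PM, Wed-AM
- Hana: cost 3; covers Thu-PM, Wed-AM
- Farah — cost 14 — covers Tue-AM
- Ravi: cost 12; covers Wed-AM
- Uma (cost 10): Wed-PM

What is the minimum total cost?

8

This is a weighted set-cover instance.
Choose Priya and Hana: together they cover Tue-AM, Wed-PM, Thu-PM, Wed-AM — every shift.
Total cost: 5 + 3 = 8.
No cover costs less than 8.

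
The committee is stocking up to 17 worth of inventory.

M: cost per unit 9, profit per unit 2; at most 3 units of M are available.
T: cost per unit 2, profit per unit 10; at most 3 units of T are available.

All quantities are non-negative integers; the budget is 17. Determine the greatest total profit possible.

32

1×M and 3×T: cost 15 ≤ 17, profit 1·2 + 3·10 = 32.
3×T: cost 6 ≤ 17, profit 3·10 = 30.
Best is 32.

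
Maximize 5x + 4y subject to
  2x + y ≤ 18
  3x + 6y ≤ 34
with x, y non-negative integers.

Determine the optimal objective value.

45

The continuous relaxation peaks at (8.22, 1.56) with value 47.33; rounding to a feasible lattice point costs some objective.
(x,y)=(9,0): 2·9+1·0=18≤18, 3·9+6·0=27≤34, objective 45.
(x,y)=(8,1): 2·8+1·1=17≤18, 3·8+6·1=30≤34, objective 44.
(x,y)=(7,2): 2·7+1·2=16≤18, 3·7+6·2=33≤34, objective 43.
The best lattice point is (9,0), giving 45.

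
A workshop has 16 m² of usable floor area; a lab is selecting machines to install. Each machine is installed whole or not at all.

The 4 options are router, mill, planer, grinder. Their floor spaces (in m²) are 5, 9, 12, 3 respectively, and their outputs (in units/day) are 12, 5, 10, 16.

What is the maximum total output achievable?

This is a 0-1 knapsack instance.
mill + grinder: floor space 9 + 3 = 12 ≤ 16, output 5 + 16 = 21.
planer + grinder: floor space 12 + 3 = 15 ≤ 16, output 10 + 16 = 26.
router + grinder: floor space 5 + 3 = 8 ≤ 16, output 12 + 16 = 28.
Best is router and grinder with total output 28.

28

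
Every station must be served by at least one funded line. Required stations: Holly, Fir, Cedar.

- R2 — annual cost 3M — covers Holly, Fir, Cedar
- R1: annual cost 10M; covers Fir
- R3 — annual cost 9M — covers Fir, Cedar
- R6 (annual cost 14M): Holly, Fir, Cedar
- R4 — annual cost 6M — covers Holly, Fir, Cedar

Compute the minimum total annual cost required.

R2 alone covers Holly, Fir, Cedar — every station.
Total annual cost: 3.

3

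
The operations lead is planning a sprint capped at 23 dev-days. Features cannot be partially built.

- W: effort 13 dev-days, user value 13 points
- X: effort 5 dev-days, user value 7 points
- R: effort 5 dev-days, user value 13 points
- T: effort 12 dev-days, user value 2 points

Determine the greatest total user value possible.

33

X + R + T: effort 5 + 5 + 12 = 22 ≤ 23, user value 7 + 13 + 2 = 22.
W + R: effort 13 + 5 = 18 ≤ 23, user value 13 + 13 = 26.
W + X + R: effort 13 + 5 + 5 = 23 ≤ 23, user value 13 + 7 + 13 = 33.
Best is W, X, and R with total user value 33.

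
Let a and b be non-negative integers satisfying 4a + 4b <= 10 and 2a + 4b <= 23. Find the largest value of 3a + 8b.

The continuous relaxation peaks at (0, 2.5) with value 20.00; rounding to a feasible lattice point costs some objective.
(a,b)=(0,2): 4·0+4·2=8≤10, 2·0+4·2=8≤23, objective 16.
(a,b)=(1,1): 4·1+4·1=8≤10, 2·1+4·1=6≤23, objective 11.
No feasible integer point exceeds 16.

16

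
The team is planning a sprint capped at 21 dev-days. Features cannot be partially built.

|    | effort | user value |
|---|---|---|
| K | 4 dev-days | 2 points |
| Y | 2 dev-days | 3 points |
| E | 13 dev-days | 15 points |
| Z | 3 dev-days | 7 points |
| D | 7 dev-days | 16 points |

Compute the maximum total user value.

Treat it as a binary knapsack problem.
Allowing fractional choices, the relaxed optimum would be about 36.4, but features are indivisible.
Y + Z + D: effort 2 + 3 + 7 = 12 ≤ 21, user value 3 + 7 + 16 = 26.
K + Y + Z + D: effort 4 + 2 + 3 + 7 = 16 ≤ 21, user value 2 + 3 + 7 + 16 = 28.
E + D: effort 13 + 7 = 20 ≤ 21, user value 15 + 16 = 31.
Best is E and D with total user value 31.

31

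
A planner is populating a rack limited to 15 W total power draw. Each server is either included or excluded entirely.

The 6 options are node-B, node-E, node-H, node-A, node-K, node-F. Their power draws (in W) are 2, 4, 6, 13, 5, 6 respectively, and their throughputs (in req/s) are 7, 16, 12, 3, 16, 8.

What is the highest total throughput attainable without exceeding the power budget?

44

node-B + node-E + node-K: power draw 2 + 4 + 5 = 11 ≤ 15, throughput 7 + 16 + 16 = 39.
node-E + node-H + node-K: power draw 4 + 6 + 5 = 15 ≤ 15, throughput 16 + 12 + 16 = 44.
node-E + node-K + node-F: power draw 4 + 5 + 6 = 15 ≤ 15, throughput 16 + 16 + 8 = 40.
Best is node-E, node-H, and node-K with total throughput 44.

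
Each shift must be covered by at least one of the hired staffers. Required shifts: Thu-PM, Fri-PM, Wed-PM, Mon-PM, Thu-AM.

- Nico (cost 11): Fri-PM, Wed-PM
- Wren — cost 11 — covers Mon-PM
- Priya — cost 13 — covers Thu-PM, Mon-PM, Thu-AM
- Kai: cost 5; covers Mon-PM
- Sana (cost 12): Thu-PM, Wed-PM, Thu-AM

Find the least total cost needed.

The greedy cost-per-new-shift heuristic would pick Sana, Kai, and Nico for 28, but a cheaper cover exists.
Choose Nico and Priya: together they cover Thu-PM, Fri-PM, Wed-PM, Mon-PM, Thu-AM — every shift.
Total cost: 11 + 13 = 24.
No cover costs less than 24.

24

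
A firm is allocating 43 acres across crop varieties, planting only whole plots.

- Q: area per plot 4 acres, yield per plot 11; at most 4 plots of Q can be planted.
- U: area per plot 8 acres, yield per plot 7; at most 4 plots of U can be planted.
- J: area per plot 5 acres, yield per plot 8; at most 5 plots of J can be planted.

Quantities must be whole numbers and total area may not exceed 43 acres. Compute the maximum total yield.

84

This is a bounded integer knapsack.
Q has the best ratio (11/4); taking only Q gives at most 4×11 = 44 (stopped by the supply cap of 4).
Mixing does better — 4×Q and 5×J: area 41 ≤ 43, yield 4·11 + 5·8 = 84.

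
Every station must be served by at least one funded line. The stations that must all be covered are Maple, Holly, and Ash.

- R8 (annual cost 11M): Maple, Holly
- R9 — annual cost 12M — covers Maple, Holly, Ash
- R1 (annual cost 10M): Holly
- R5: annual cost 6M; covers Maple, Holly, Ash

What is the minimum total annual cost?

6

This is an integer covering problem.
R5 alone covers Maple, Holly, Ash — every station.
Total annual cost: 6.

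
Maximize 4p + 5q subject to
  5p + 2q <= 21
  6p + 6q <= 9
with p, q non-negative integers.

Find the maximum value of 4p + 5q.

Relaxing integrality, the LP optimum is 7.50 at (p,q) = (0, 1.5), which is not an integer point.
(p,q)=(0,1) is feasible, giving 5.
(p,q)=(1,0) is feasible, giving 4.
(p,q)=(0,0) is feasible, giving 0.
No feasible integer point exceeds 5.

5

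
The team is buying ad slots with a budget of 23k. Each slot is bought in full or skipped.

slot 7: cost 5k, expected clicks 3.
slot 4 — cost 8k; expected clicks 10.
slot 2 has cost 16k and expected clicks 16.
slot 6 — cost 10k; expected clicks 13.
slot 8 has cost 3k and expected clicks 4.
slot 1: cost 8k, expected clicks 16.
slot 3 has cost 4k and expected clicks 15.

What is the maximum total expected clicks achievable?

Allowing fractional choices, the relaxed optimum would be about 45.4, but ad slots are indivisible.
slot 4 + slot 8 + slot 1 + slot 3: cost 8 + 3 + 8 + 4 = 23 ≤ 23, expected clicks 10 + 4 + 16 + 15 = 45.
slot 6 + slot 1 + slot 3: cost 10 + 8 + 4 = 22 ≤ 23, expected clicks 13 + 16 + 15 = 44.
slot 4 + slot 1 + slot 3: cost 8 + 8 + 4 = 20 ≤ 23, expected clicks 10 + 16 + 15 = 41.
Best is slot 4, slot 8, slot 1, and slot 3 with total expected clicks 45.

45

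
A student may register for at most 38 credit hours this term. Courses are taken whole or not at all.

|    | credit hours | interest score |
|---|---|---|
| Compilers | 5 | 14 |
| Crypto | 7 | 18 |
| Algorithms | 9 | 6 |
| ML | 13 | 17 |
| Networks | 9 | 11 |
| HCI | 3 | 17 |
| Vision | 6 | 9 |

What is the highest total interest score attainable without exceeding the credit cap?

Treat it as a binary knapsack problem.
Take Compilers, Crypto, ML, Networks, and HCI: credit hours 5 + 7 + 13 + 9 + 3 = 37 ≤ 38, interest score 14 + 18 + 17 + 11 + 17 = 77.
No other feasible combination does better.

77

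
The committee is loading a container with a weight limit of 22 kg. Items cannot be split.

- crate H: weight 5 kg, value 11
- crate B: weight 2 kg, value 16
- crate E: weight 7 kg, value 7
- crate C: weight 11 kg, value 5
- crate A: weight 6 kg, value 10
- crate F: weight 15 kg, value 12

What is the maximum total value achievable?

Take crate H, crate B, crate E, and crate A: weight 5 + 2 + 7 + 6 = 20 ≤ 22, value 11 + 16 + 7 + 10 = 44.
No other feasible combination does better.

44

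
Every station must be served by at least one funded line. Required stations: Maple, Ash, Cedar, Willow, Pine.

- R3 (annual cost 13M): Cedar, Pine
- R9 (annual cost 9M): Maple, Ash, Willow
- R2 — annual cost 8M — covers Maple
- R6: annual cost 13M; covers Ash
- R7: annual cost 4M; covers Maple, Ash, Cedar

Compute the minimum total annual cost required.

22

This is an integer covering problem.
Choose R3 and R9: together they cover Maple, Ash, Cedar, Willow, Pine — every station.
Total annual cost: 13 + 9 = 22.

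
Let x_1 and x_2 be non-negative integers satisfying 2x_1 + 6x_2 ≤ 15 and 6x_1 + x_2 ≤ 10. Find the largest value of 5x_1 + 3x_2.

11

(x_1,x_2)=(1,2): 2·1+6·2=14≤15, 6·1+1·2=8≤10, objective 11.
(x_1,x_2)=(1,1): 2·1+6·1=8≤15, 6·1+1·1=7≤10, objective 8.
(x_1,x_2)=(0,2): 2·0+6·2=12≤15, 6·0+1·2=2≤10, objective 6.
The best lattice point is (1,2), giving 11.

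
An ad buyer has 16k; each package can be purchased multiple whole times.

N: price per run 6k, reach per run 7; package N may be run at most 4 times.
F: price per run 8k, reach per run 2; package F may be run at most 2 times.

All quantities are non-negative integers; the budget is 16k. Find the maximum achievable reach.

14

Take 2×N: price 12 ≤ 16, reach 2·7 = 14.
No other integer combination yields more.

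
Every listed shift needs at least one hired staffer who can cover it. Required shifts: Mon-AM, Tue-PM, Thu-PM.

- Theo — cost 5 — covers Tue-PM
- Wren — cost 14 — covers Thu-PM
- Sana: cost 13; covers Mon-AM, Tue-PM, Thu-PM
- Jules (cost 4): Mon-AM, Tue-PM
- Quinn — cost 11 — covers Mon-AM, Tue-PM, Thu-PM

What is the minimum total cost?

11

This is a weighted set-cover instance.
Quinn alone covers Mon-AM, Tue-PM, Thu-PM — every shift.
Total cost: 11.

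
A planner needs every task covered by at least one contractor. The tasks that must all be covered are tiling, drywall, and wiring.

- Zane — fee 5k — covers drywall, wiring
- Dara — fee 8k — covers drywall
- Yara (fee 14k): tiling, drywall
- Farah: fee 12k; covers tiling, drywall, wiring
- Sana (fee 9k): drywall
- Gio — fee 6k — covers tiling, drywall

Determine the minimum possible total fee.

11

This is a weighted set-cover instance.
Choose Zane and Gio: together they cover tiling, drywall, wiring — every task.
Total fee: 5 + 6 = 11.
No cover costs less than 11.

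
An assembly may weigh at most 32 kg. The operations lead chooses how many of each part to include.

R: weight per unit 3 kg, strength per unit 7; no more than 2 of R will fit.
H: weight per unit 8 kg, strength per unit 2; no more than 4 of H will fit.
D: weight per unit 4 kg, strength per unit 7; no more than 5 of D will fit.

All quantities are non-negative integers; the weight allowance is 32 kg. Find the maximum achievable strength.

2×R and 5×D: weight 26 ≤ 32, strength 2·7 + 5·7 = 49.
1×R, 1×H, and 5×D: weight 31 ≤ 32, strength 1·7 + 1·2 + 5·7 = 44.
Best is 49.

49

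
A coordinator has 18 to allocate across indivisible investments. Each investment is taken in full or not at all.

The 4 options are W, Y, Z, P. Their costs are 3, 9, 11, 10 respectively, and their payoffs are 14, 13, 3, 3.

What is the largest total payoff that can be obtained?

27

Allowing fractional choices, the relaxed optimum would be about 28.8, but investments are indivisible.
W + P: cost 3 + 10 = 13 ≤ 18, payoff 14 + 3 = 17.
W + Y: cost 3 + 9 = 12 ≤ 18, payoff 14 + 13 = 27.
W + Z: cost 3 + 11 = 14 ≤ 18, payoff 14 + 3 = 17.
Best is W and Y with total payoff 27.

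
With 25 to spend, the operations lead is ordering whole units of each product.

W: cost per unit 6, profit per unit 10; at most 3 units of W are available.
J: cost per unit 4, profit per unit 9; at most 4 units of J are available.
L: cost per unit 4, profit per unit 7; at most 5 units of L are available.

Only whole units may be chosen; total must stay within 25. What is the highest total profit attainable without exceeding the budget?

50

J has the best ratio (9/4); taking only J gives at most 4×9 = 36 (stopped by the supply cap of 4).
Mixing does better — 4×J and 2×L: cost 24 ≤ 25, profit 4·9 + 2·7 = 50.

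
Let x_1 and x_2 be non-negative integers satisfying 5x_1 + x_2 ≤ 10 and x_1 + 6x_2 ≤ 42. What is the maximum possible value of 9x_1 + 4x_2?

(x_1,x_2)=(1,5) is feasible, giving 29.
(x_1,x_2)=(0,7) is feasible, giving 28.
(x_1,x_2)=(1,4) is feasible, giving 25.
No feasible integer point exceeds 29.

29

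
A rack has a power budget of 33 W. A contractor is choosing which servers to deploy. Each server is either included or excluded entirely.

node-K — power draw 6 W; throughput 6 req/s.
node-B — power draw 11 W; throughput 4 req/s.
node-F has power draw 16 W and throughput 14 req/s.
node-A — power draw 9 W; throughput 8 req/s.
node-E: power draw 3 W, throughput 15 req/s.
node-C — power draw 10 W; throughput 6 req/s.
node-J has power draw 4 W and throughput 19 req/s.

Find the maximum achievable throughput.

Take node-F, node-A, node-E, and node-J: power draw 16 + 9 + 3 + 4 = 32 ≤ 33, throughput 14 + 8 + 15 + 19 = 56.
No other feasible combination does better.

56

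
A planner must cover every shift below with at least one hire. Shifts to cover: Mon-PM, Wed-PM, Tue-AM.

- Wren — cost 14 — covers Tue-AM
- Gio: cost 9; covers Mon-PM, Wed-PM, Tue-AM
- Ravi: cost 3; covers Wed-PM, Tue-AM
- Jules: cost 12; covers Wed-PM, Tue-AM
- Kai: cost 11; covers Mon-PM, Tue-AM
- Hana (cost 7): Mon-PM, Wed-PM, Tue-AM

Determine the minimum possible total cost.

7

Hana alone covers Mon-PM, Wed-PM, Tue-AM — every shift.
Total cost: 7.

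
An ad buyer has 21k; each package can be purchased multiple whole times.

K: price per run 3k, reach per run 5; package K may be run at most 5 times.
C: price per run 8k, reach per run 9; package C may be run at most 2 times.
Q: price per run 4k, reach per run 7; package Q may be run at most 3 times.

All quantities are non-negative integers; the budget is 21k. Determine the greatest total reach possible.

3×K and 3×Q: price 21 ≤ 21, reach 3·5 + 3·7 = 36.
4×K and 2×Q: price 20 ≤ 21, reach 4·5 + 2·7 = 34.
Best is 36.

36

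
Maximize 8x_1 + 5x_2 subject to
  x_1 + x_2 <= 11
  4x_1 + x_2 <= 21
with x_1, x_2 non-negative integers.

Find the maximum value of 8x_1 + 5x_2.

(x_1,x_2)=(3,8): 1·3+1·8=11≤11, 4·3+1·8=20≤21, objective 64.
(x_1,x_2)=(2,9): 1·2+1·9=11≤11, 4·2+1·9=17≤21, objective 61.
(x_1,x_2)=(3,7): 1·3+1·7=10≤11, 4·3+1·7=19≤21, objective 59.
No feasible integer point exceeds 64.

64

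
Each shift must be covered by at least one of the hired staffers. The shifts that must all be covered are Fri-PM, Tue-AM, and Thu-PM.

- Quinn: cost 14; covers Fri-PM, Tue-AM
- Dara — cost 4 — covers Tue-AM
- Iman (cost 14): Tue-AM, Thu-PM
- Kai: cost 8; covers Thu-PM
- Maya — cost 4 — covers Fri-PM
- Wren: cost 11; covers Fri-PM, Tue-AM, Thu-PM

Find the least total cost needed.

11

Wren alone covers Fri-PM, Tue-AM, Thu-PM — every shift.
Total cost: 11.
No cover costs less than 11.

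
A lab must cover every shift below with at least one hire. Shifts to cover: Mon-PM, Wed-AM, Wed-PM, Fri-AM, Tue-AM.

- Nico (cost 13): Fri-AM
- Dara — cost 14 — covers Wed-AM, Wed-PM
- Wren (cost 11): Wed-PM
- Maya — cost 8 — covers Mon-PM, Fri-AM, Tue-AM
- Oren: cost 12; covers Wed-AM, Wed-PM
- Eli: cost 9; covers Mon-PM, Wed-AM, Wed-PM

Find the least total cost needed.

Choose Maya and Eli: together they cover Mon-PM, Wed-AM, Wed-PM, Fri-AM, Tue-AM — every shift.
Total cost: 8 + 9 = 17.
No cover costs less than 17.

17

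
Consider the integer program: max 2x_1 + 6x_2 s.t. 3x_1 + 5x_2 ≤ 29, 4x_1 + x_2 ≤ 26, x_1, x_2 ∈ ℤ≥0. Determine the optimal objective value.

The continuous relaxation peaks at (0, 5.8) with value 34.80; rounding to a feasible lattice point costs some objective.
(x_1,x_2)=(1,5) is feasible, giving 32.
(x_1,x_2)=(0,5) is feasible, giving 30.
(x_1,x_2)=(2,4) is feasible, giving 28.
Maximum is 32 at (x_1,x_2)=(1,5).

32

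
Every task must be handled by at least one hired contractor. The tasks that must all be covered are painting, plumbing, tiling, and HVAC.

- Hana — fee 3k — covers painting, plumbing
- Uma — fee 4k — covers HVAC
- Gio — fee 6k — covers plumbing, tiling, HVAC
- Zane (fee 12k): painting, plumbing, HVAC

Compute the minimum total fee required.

9

This is a weighted set-cover instance.
Choose Hana and Gio: together they cover painting, plumbing, tiling, HVAC — every task.
Total fee: 3 + 6 = 9.
No cover costs less than 9.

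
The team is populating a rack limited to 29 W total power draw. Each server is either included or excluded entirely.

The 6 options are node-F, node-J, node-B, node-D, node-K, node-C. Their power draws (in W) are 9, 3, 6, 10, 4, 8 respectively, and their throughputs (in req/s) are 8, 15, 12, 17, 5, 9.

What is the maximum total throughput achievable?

53

Treat it as a binary knapsack problem.
Take node-J, node-B, node-D, and node-C: power draw 3 + 6 + 10 + 8 = 27 ≤ 29, throughput 15 + 12 + 17 + 9 = 53.
No other feasible combination does better.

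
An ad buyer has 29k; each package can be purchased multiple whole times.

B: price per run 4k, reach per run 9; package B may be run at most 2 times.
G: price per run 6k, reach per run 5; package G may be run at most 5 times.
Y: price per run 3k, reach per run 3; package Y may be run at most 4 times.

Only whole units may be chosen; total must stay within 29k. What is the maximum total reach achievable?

37

This is a bounded integer knapsack.
B has the best ratio (9/4); taking only B gives at most 2×9 = 18 (stopped by the supply cap of 2).
Mixing does better — 2×B, 2×G, and 3×Y: price 29 ≤ 29, reach 2·9 + 2·5 + 3·3 = 37.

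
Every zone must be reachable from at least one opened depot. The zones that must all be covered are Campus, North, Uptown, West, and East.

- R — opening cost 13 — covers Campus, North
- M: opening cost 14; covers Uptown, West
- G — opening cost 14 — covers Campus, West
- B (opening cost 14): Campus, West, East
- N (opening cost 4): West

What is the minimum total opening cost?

The greedy cost-per-new-zone heuristic would pick N, R, M, and B for 45, but a cheaper cover exists.
Choose R, M, and B: together they cover Campus, North, Uptown, West, East — every zone.
Total opening cost: 13 + 14 + 14 = 41.
No cover costs less than 41.

41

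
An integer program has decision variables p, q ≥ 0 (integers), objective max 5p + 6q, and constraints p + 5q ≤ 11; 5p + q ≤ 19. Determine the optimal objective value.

(p,q)=(3,1) is feasible, giving 21.
(p,q)=(2,1) is feasible, giving 16.
(p,q)=(3,0) is feasible, giving 15.
The best lattice point is (3,1), giving 21.

21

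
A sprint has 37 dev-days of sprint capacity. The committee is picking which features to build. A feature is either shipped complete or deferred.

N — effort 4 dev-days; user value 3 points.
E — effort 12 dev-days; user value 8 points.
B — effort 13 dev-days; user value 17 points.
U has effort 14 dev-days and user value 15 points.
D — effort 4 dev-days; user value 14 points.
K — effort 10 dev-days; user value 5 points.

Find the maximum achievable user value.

Take N, B, U, and D: effort 4 + 13 + 14 + 4 = 35 ≤ 37, user value 3 + 17 + 15 + 14 = 49.
No other feasible combination does better.

49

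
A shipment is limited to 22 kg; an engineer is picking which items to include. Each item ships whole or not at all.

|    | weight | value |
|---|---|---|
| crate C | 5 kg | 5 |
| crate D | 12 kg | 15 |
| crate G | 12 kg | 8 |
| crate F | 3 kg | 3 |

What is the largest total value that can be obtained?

23

This is an integer program with binary decision variables.
crate C + crate D + crate F: weight 5 + 12 + 3 = 20 ≤ 22, value 5 + 15 + 3 = 23.
crate C + crate D: weight 5 + 12 = 17 ≤ 22, value 5 + 15 = 20.
crate D + crate F: weight 12 + 3 = 15 ≤ 22, value 15 + 3 = 18.
Best is crate C, crate D, and crate F with total value 23.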